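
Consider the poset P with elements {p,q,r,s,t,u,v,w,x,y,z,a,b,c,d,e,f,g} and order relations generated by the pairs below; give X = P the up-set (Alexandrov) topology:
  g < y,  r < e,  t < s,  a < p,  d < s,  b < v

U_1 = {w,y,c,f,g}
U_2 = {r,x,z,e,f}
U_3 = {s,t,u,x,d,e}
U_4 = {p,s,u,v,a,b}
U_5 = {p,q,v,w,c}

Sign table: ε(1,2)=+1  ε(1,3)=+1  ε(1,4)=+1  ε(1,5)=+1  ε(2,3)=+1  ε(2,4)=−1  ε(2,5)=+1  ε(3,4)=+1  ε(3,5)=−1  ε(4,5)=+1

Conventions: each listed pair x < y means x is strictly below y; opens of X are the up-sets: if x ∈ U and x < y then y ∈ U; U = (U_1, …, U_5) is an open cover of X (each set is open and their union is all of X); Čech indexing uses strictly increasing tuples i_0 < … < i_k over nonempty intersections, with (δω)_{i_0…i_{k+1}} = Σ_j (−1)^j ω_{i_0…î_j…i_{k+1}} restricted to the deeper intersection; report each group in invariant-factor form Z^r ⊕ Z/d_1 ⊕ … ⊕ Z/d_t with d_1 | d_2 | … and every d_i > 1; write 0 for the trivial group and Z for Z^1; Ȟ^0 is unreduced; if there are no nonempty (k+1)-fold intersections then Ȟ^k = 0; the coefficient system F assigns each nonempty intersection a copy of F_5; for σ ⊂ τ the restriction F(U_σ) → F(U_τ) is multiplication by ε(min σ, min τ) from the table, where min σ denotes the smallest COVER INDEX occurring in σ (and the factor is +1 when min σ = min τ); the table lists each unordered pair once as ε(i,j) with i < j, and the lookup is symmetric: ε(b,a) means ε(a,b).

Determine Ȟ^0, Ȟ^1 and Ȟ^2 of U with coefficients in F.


Ȟ^0(U;F) ≅ Z/5,  Ȟ^1(U;F) ≅ Z/5,  Ȟ^2(U;F) ≅ 0

cover nerve:
  U12={f} U15={w,c} U23={x,e} U34={s,u} U45={p,v}
C dims 5,5; δ0: rk_F5 4
Ȟ^0: (5−4)−0=1 ⇒ Z/5
Ȟ^1: (5−0)−4=1 ⇒ Z/5
Ȟ^2: (0−0)−0=0 ⇒ 0


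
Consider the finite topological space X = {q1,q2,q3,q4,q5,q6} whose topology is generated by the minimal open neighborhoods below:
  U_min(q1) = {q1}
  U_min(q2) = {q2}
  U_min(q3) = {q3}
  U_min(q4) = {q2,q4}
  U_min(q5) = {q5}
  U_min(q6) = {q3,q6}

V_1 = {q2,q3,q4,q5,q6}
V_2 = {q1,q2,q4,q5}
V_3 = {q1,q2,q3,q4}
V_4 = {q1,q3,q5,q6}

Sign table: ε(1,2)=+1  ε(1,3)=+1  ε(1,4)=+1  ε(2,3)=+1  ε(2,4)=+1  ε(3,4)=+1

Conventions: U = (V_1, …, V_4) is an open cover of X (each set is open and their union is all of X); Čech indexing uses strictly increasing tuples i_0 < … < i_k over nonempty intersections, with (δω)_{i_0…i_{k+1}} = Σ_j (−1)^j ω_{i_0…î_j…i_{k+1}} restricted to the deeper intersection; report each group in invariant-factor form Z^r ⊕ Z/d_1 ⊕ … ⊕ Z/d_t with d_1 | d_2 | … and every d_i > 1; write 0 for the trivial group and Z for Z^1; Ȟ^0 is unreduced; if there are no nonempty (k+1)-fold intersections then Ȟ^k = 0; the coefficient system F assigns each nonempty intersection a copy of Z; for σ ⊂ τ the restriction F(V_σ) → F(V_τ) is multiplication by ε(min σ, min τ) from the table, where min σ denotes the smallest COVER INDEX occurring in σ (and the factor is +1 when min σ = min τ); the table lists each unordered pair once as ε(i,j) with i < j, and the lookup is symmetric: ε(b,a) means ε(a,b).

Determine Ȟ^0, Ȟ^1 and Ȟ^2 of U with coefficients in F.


Ȟ^0(U;F) ≅ Z,  Ȟ^1(U;F) ≅ 0,  Ȟ^2(U;F) ≅ Z

nerve of the cover:
  V12={q2,q4,q5} V13={q2,q3,q4} V14={q3,q5,q6} V23={q1,q2,q4} V24={q1,q5} V34={q1,q3}
  V123={q2,q4} V124={q5} V134={q3} V234={q1}
C dims 4,6,4; δ0: rk 3, SNF 1^3; δ1: rk 3, SNF 1^3
Ȟ^0 = (4 − 3) − 0 = 1, so Ȟ^0 ≅ Z
Ȟ^1 = (6 − 3) − 3 = 0, so Ȟ^1 ≅ 0
Ȟ^2 = (4 − 0) − 3 = 1, so Ȟ^2 ≅ Z


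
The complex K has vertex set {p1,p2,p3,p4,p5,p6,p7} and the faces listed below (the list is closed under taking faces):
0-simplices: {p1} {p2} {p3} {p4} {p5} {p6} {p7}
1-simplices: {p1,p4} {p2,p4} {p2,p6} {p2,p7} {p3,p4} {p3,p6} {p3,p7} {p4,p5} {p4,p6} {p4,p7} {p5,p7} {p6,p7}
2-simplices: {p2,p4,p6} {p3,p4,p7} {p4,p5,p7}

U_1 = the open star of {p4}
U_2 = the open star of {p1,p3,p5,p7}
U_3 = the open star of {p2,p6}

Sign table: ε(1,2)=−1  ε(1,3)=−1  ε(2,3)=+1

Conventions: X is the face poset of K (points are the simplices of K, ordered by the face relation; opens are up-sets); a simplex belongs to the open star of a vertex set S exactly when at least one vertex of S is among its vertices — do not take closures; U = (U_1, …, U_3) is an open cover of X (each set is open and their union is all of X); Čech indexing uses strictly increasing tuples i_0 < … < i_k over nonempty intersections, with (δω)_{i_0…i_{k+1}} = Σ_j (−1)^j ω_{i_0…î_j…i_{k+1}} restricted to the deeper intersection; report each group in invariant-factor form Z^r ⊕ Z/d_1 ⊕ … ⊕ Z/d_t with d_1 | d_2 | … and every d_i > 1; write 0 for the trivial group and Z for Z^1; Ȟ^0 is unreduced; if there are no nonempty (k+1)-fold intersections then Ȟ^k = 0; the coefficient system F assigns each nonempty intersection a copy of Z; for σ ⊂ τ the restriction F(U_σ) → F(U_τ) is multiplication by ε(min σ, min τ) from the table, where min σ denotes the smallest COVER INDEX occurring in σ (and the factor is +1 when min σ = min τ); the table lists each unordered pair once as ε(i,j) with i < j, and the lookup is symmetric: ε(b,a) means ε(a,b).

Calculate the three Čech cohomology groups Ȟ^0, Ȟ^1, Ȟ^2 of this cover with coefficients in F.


nerve of the cover:
  U1={{p4},{p1,p4},{p2,p4},{p3,p4},{p4,p5},{p4,p6},{p4,p7},{p2,p4,p6},{p3,p4,p7},{p4,p5,p7}} U2={{p1},{p3},{p5},{p7},{p1,p4},{p2,p7},{p3,p4},{p3,p6},{p3,p7},{p4,p5},{p4,p7},{p5,p7},{p6,p7},{p3,p4,p7},{p4,p5,p7}} U3={{p2},{p6},{p2,p4},{p2,p6},{p2,p7},{p3,p6},{p4,p6},{p6,p7},{p2,p4,p6}}
  U12={{p1,p4},{p3,p4},{p4,p5},{p4,p7},{p3,p4,p7},{p4,p5,p7}} U13={{p2,p4},{p4,p6},{p2,p4,p6}} U23={{p2,p7},{p3,p6},{p6,p7}}
C dims 3,3; δ0: rk 2, SNF 1^2
Ȟ^0 = (3 − 2) − 0 = 1, so Ȟ^0 ≅ Z
Ȟ^1 = (3 − 0) − 2 = 1, so Ȟ^1 ≅ Z
Ȟ^2 = (0 − 0) − 0 = 0, so Ȟ^2 ≅ 0

Ȟ^0 ≅ Z, Ȟ^1 ≅ Z, Ȟ^2 ≅ 0


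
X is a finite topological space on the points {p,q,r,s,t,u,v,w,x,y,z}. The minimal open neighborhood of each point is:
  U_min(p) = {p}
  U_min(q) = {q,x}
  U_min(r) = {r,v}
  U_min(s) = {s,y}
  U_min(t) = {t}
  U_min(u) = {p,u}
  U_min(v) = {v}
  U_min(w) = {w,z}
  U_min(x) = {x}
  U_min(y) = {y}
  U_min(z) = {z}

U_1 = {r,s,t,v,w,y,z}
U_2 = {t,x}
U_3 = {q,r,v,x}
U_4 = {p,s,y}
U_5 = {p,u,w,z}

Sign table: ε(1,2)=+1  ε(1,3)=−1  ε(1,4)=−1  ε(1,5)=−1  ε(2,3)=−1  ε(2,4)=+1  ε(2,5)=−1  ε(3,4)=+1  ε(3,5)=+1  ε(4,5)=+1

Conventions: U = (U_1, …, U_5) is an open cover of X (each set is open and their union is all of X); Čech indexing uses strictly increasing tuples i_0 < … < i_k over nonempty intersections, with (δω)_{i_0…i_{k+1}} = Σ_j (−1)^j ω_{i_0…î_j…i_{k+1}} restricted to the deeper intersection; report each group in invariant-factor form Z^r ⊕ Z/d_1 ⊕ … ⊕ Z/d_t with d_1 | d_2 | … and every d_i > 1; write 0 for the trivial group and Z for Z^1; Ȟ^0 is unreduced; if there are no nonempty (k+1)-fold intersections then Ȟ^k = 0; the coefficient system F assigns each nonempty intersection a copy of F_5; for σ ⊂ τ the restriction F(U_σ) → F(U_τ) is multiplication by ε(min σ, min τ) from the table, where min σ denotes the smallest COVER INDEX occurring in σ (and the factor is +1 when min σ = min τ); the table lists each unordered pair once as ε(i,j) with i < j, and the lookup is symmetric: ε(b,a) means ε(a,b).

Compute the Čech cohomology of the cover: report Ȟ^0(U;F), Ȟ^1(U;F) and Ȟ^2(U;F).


Ȟ^0 = Z/5; Ȟ^1 = Z/5 ⊕ Z/5; Ȟ^2 = 0

nerve of the cover:
  U12={t} U13={r,v} U14={s,y} U15={w,z} U23={x} U45={p}
C dims 5,6; δ0: rk_F5 4
Ȟ^0 = (5 − 4) − 0 = 1, so Ȟ^0 ≅ Z/5
Ȟ^1 = (6 − 0) − 4 = 2, so Ȟ^1 ≅ Z/5 ⊕ Z/5
Ȟ^2 = (0 − 0) − 0 = 0, so Ȟ^2 ≅ 0


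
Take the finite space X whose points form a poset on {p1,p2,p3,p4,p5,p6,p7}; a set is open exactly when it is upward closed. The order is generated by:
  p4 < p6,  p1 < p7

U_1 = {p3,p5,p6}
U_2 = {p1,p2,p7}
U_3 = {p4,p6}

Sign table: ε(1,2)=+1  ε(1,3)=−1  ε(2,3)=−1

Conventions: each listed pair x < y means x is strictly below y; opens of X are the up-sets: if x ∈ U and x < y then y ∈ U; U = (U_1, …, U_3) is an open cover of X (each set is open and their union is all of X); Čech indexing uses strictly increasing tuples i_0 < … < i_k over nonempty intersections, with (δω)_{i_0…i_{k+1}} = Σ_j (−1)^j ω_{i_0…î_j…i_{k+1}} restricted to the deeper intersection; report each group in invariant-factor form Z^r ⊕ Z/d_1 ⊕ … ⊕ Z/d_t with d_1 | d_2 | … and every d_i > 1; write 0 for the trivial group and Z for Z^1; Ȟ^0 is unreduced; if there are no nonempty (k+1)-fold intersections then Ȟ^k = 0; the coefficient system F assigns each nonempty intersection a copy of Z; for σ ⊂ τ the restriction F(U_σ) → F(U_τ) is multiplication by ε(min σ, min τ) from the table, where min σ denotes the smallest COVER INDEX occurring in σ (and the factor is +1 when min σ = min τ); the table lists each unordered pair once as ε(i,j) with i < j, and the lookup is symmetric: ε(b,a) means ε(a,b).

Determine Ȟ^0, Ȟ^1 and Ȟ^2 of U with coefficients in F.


intersection data:
  U13={p6}
C dims 3,1; δ0: rk 1, SNF 1^1
Ȟ^0 = (3 − 1) − 0 = 2, so Ȟ^0 ≅ Z^2
Ȟ^1 = (1 − 0) − 1 = 0, so Ȟ^1 ≅ 0
Ȟ^2 = (0 − 0) − 0 = 0, so Ȟ^2 ≅ 0

Ȟ^0 ≅ Z^2, Ȟ^1 ≅ 0 and Ȟ^2 ≅ 0


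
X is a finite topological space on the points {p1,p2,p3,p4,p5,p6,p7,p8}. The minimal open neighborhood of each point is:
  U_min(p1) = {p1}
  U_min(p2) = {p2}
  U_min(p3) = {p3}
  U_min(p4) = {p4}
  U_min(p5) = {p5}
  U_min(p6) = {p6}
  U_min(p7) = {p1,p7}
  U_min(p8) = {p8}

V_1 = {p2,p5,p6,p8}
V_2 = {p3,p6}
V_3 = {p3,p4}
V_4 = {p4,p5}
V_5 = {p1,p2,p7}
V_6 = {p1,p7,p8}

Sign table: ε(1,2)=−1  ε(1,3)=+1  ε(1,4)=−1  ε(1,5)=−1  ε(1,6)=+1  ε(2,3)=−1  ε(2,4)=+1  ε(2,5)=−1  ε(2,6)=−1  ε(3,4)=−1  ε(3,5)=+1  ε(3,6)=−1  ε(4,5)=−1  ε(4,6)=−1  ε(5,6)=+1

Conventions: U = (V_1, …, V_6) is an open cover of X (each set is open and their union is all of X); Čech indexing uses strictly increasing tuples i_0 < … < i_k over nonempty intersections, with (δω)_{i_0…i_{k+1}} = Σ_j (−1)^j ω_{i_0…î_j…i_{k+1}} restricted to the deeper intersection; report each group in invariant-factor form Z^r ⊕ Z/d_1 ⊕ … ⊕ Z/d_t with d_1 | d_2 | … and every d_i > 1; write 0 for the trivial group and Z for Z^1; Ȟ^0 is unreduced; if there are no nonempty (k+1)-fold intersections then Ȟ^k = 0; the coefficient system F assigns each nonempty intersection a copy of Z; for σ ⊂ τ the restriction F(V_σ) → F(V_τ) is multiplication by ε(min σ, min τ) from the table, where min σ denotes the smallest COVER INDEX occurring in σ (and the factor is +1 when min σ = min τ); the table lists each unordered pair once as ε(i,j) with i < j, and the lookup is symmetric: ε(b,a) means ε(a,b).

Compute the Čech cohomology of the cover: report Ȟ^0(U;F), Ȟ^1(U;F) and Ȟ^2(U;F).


Ȟ^0 ≅ 0, Ȟ^1 ≅ Z ⊕ Z/2, Ȟ^2 ≅ 0

cover nerve:
  V12={p6} V14={p5} V15={p2} V16={p8} V23={p3} V34={p4} V56={p1,p7}
C dims 6,7; δ0: rk 6, SNF 1^5·2
Ȟ^0: (6−6)−0=0 ⇒ 0
Ȟ^1: (7−0)−6=1 plus torsion [2] ⇒ Z ⊕ Z/2
Ȟ^2: (0−0)−0=0 ⇒ 0


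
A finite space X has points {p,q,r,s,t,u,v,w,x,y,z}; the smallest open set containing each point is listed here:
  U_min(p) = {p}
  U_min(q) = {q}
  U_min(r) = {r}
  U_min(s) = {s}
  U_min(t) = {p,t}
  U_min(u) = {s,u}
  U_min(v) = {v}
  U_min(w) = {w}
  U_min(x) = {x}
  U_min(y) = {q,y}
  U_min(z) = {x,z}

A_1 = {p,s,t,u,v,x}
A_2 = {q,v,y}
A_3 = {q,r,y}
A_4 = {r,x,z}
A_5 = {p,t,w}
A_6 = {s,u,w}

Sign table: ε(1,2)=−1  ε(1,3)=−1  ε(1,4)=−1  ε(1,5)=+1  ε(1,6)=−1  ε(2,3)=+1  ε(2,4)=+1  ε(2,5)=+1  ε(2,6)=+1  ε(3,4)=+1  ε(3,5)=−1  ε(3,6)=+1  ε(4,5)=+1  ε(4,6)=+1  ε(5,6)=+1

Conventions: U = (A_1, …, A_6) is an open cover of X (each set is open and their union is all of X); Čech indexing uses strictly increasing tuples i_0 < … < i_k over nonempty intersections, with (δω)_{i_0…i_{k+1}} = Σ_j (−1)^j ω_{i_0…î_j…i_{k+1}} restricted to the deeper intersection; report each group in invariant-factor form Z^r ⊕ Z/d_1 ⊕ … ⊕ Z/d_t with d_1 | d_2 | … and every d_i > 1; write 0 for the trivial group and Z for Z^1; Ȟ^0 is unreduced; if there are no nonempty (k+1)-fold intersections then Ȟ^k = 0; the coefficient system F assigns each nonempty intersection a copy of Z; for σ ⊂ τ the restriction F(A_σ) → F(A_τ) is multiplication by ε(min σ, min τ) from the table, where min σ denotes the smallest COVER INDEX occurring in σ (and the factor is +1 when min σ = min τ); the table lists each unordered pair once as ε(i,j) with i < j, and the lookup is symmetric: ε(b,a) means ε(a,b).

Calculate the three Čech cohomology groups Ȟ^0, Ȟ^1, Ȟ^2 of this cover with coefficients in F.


Ȟ^0 ≅ 0, Ȟ^1 ≅ Z ⊕ Z/2, Ȟ^2 ≅ 0

nerve of the cover:
  A12={v} A14={x} A15={p,t} A16={s,u} A23={q,y} A34={r} A56={w}
C dims 6,7; δ0: rk 6, SNF 1^5·2
Ȟ^0 = (6 − 6) − 0 = 0, so Ȟ^0 ≅ 0
Ȟ^1 = (7 − 0) − 6 = 1 plus torsion [2], so Ȟ^1 ≅ Z ⊕ Z/2
Ȟ^2 = (0 − 0) − 0 = 0, so Ȟ^2 ≅ 0


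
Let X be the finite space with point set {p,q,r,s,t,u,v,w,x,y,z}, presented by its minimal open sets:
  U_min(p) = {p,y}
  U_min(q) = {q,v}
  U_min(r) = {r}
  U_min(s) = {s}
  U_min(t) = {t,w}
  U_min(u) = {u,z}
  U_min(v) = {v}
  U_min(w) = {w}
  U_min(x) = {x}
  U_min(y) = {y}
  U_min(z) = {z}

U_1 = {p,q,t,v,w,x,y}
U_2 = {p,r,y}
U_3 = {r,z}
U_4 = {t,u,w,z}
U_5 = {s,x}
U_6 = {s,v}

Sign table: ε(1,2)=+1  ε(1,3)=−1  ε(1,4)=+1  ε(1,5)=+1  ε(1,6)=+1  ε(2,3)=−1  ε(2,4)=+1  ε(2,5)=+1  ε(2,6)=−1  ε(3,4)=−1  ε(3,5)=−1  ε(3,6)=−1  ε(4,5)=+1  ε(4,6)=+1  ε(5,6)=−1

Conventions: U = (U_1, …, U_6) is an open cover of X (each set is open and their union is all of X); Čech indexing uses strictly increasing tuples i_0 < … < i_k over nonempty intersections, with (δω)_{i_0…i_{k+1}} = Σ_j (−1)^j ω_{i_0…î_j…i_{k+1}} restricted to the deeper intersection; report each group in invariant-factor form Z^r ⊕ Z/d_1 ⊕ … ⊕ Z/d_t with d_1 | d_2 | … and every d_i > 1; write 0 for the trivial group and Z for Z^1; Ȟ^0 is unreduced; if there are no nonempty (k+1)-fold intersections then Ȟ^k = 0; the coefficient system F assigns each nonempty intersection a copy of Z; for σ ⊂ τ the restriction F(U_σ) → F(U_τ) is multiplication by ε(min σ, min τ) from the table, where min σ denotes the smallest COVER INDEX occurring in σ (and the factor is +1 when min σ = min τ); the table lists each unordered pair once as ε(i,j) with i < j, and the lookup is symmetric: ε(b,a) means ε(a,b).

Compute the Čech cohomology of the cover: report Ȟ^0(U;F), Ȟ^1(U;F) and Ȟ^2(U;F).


nonempty overlaps:
  U12={p,y} U14={t,w} U15={x} U16={v} U23={r} U34={z} U56={s}
C dims 6,7; δ0: rk 6, SNF 1^5·2
degree 0: 6−6−0 = 0 → Ȟ^0 ≅ 0
degree 1: 7−0−6 = 1 plus torsion [2] → Ȟ^1 ≅ Z ⊕ Z/2
degree 2: 0−0−0 = 0 → Ȟ^2 ≅ 0

Ȟ^0 = 0,  Ȟ^1 = Z ⊕ Z/2,  Ȟ^2 = 0


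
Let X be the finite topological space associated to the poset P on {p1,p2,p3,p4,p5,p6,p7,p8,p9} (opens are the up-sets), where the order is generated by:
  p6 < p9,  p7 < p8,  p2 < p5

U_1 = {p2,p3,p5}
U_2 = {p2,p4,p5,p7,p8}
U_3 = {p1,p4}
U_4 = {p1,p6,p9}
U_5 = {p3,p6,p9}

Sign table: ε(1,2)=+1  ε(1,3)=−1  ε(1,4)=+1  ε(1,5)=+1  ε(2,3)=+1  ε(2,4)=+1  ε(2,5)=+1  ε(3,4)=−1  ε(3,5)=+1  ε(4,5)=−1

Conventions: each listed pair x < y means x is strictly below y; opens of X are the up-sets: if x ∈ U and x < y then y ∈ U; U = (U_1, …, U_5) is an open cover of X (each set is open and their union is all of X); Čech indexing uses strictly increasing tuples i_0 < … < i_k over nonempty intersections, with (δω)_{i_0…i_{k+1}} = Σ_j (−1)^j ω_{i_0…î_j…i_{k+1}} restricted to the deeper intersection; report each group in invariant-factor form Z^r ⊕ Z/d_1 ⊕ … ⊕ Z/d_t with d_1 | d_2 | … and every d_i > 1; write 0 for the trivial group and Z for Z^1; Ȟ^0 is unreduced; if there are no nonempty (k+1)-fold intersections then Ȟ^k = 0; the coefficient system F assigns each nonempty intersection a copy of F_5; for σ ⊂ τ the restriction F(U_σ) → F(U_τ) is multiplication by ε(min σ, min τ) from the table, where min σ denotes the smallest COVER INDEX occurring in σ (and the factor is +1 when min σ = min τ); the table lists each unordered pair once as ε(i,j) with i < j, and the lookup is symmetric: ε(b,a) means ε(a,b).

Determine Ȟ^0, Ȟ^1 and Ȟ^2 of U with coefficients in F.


intersection data:
  U12={p2,p5} U15={p3} U23={p4} U34={p1} U45={p6,p9}
C dims 5,5; δ0: rk_F5 4
Ȟ^0 = (5 − 4) − 0 = 1, so Ȟ^0 ≅ Z/5
Ȟ^1 = (5 − 0) − 4 = 1, so Ȟ^1 ≅ Z/5
Ȟ^2 = (0 − 0) − 0 = 0, so Ȟ^2 ≅ 0

Ȟ^0 = Z/5, Ȟ^1 = Z/5 and Ȟ^2 = 0


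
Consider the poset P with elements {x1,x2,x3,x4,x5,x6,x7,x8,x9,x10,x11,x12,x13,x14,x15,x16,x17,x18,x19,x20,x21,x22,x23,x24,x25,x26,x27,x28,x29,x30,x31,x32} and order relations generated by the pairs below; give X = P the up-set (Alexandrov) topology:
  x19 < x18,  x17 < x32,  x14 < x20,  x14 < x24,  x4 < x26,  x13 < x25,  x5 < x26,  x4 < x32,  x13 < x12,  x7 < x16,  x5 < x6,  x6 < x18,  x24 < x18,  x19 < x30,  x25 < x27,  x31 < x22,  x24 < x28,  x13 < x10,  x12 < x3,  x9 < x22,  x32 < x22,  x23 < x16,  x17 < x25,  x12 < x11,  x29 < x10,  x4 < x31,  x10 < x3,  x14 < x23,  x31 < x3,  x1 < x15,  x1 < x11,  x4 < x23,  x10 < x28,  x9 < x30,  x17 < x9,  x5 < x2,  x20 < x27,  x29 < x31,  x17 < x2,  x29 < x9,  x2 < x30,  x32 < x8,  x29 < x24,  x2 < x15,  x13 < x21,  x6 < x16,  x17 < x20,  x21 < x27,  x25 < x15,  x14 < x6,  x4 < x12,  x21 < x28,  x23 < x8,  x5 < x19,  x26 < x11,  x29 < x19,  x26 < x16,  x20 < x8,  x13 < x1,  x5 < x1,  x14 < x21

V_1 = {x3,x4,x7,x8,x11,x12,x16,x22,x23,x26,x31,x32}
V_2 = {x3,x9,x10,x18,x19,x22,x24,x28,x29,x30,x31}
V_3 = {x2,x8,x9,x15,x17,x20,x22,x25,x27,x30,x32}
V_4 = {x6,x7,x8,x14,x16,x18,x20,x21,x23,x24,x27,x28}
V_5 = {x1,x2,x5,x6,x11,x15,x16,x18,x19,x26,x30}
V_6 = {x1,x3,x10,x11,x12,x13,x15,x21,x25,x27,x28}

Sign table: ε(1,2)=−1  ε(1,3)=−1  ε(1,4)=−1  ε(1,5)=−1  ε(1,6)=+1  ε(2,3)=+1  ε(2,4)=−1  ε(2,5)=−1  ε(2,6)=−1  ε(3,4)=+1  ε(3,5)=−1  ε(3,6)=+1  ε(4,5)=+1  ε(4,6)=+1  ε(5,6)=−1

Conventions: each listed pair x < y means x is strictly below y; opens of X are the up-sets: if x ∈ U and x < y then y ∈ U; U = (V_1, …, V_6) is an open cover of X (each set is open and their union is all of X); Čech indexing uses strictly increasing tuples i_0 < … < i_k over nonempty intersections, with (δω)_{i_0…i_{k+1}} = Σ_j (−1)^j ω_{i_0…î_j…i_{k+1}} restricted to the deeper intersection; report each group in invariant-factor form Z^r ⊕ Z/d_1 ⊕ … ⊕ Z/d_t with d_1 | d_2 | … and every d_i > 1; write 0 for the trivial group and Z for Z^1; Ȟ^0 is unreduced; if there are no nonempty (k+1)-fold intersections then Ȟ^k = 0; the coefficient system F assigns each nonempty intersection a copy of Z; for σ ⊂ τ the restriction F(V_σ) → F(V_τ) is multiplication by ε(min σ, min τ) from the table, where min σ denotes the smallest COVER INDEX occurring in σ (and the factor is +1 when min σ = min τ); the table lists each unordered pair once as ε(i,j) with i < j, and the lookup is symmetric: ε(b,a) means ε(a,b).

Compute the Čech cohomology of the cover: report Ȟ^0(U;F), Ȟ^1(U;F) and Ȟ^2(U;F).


Ȟ^0(U;F) ≅ 0,  Ȟ^1(U;F) ≅ Z/2,  Ȟ^2(U;F) ≅ Z

nerve of the cover:
  V12={x3,x22,x31} V13={x8,x22,x32} V14={x7,x8,x16,x23} V15={x11,x16,x26} V16={x3,x11,x12} V23={x9,x22,x30} V24={x18,x24,x28} V25={x18,x19,x30} V26={x3,x10,x28} V34={x8,x20,x27} V35={x2,x15,x30} V36={x15,x25,x27} V45={x6,x16,x18} V46={x21,x27,x28} V56={x1,x11,x15}
  V123={x22} V126={x3} V134={x8} V145={x16} V156={x11} V235={x30} V245={x18} V246={x28} V346={x27} V356={x15}
C dims 6,15,10; δ0: rk 6, SNF 1^5·2; δ1: rk 9, SNF 1^9
Ȟ^0 = (6 − 6) − 0 = 0, so Ȟ^0 ≅ 0
Ȟ^1 = (15 − 9) − 6 = 0 plus torsion [2], so Ȟ^1 ≅ Z/2
Ȟ^2 = (10 − 0) − 9 = 1, so Ȟ^2 ≅ Z


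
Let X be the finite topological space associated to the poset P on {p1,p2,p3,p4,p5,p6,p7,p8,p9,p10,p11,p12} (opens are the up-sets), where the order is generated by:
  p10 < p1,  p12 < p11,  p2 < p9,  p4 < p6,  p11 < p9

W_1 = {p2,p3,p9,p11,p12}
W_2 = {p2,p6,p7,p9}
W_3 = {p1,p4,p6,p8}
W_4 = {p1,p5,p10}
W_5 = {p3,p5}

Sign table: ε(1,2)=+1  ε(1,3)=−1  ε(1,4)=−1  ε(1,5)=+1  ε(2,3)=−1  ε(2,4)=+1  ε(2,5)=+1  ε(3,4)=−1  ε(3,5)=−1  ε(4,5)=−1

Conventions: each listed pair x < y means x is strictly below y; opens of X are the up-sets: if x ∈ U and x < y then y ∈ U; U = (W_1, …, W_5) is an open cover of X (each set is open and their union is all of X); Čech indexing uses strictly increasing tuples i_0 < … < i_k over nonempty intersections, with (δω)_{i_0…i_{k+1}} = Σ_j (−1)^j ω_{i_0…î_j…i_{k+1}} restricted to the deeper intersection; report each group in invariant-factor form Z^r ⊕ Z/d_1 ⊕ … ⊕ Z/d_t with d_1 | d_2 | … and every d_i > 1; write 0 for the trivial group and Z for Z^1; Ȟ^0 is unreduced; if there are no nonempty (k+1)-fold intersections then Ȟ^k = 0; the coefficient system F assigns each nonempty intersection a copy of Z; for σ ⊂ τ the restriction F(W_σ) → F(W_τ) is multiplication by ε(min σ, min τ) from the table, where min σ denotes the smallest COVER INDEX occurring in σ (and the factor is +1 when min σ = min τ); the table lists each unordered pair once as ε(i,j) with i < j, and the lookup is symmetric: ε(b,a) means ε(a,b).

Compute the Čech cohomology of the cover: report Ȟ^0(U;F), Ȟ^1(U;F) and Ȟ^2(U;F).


intersection data:
  W12={p2,p9} W15={p3} W23={p6} W34={p1} W45={p5}
C dims 5,5; δ0: rk 5, SNF 1^4·2
Ȟ^0 = (5 − 5) − 0 = 0, so Ȟ^0 ≅ 0
Ȟ^1 = (5 − 0) − 5 = 0 plus torsion [2], so Ȟ^1 ≅ Z/2
Ȟ^2 = (0 − 0) − 0 = 0, so Ȟ^2 ≅ 0

Ȟ^0(U;F) ≅ 0, Ȟ^1(U;F) ≅ Z/2, Ȟ^2(U;F) ≅ 0


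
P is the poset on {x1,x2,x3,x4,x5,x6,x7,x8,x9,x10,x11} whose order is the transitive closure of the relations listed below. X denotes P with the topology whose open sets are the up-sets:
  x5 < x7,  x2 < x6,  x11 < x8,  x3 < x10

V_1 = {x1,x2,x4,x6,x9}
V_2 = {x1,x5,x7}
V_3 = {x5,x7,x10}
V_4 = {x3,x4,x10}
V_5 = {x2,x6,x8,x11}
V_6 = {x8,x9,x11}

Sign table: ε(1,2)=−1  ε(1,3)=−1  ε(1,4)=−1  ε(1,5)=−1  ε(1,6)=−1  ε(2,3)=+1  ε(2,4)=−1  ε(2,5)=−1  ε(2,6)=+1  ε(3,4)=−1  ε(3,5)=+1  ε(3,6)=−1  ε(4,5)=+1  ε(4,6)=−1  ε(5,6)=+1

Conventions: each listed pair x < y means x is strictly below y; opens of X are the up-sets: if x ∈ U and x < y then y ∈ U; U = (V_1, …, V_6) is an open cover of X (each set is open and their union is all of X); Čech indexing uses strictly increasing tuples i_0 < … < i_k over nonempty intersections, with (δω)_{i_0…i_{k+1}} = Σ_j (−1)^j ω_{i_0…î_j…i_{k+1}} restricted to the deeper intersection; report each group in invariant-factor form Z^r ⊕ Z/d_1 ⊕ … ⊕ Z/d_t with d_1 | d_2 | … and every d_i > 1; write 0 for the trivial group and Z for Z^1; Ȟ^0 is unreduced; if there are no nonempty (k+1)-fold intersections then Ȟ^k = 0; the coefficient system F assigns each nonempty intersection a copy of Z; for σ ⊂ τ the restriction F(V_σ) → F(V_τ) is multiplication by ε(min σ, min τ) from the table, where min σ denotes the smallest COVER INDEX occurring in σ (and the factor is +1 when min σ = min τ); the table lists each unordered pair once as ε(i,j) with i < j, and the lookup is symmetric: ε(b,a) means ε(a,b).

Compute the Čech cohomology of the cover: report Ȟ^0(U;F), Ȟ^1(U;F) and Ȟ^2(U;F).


Ȟ^0(U;F) ≅ 0; Ȟ^1(U;F) ≅ Z ⊕ Z/2; Ȟ^2(U;F) ≅ 0

intersection data:
  V12={x1} V14={x4} V15={x2,x6} V16={x9} V23={x5,x7} V34={x10} V56={x8,x11}
C dims 6,7; δ0: rk 6, SNF 1^5·2
Ȟ^0 = (6 − 6) − 0 = 0, so Ȟ^0 ≅ 0
Ȟ^1 = (7 − 0) − 6 = 1 plus torsion [2], so Ȟ^1 ≅ Z ⊕ Z/2
Ȟ^2 = (0 − 0) − 0 = 0, so Ȟ^2 ≅ 0


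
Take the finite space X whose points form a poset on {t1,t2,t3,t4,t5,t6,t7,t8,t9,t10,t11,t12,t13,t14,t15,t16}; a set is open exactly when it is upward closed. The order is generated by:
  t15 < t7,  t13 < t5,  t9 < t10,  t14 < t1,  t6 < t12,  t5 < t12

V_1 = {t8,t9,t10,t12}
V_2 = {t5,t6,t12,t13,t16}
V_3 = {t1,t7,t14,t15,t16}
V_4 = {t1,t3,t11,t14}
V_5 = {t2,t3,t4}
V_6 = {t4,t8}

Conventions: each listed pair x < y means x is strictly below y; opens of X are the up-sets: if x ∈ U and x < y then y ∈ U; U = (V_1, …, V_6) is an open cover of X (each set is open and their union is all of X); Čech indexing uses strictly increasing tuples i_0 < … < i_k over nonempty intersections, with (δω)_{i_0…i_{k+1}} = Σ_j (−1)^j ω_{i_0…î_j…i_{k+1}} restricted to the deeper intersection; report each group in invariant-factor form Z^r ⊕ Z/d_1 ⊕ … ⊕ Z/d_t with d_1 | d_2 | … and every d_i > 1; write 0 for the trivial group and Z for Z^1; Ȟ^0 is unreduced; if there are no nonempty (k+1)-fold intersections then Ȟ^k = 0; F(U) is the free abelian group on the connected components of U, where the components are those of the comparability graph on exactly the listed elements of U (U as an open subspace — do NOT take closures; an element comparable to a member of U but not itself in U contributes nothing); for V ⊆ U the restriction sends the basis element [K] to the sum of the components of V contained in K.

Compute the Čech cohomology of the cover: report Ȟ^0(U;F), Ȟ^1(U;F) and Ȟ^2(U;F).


Ȟ^0(U;F) ≅ Z^10, Ȟ^1(U;F) ≅ 0, Ȟ^2(U;F) ≅ 0

nerve simplices:
  V12={t12} V16={t8} V23={t16} V34={t1,t14} V45={t3} V56={t4}
components per intersection:
  V1: {t8} {t9,t10} {t12}
  V2: {t5,t6,t12,t13} {t16}
  V3: {t1,t14} {t7,t15} {t16}
  V4: {t1,t14} {t3} {t11}
  V5: {t2} {t3} {t4}
  V6: {t4} {t8}
  V12: {t12}
  V16: {t8}
  V23: {t16}
  V34: {t1,t14}
  V45: {t3}
  V56: {t4}
C dims 16,6; δ0: rk 6, SNF 1^6
degree 0: 16−6−0 = 10 → Ȟ^0 ≅ Z^10
degree 1: 6−0−6 = 0 → Ȟ^1 ≅ 0
degree 2: 0−0−0 = 0 → Ȟ^2 ≅ 0


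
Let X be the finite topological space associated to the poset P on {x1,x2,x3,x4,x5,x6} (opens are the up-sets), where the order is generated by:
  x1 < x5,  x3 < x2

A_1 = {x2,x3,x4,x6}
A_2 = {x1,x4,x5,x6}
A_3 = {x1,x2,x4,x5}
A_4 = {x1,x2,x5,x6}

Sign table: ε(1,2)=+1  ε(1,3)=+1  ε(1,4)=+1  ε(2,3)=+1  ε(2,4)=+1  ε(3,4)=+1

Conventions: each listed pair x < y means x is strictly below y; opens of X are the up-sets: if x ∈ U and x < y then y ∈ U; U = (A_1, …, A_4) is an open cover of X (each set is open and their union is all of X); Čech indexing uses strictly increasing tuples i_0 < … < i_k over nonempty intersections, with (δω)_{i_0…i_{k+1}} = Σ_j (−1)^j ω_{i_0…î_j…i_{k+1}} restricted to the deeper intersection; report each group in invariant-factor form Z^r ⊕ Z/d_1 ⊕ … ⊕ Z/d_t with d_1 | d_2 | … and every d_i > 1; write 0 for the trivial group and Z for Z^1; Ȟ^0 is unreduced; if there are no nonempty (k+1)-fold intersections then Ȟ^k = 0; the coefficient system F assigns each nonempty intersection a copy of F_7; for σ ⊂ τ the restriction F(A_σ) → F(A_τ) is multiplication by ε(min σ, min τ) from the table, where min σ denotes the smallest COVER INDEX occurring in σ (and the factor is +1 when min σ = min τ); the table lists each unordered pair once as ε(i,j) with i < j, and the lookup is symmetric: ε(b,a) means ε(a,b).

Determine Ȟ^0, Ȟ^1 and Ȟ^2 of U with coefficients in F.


Ȟ^0 = Z/7, Ȟ^1 = 0 and Ȟ^2 = Z/7

nonempty overlaps:
  A12={x4,x6} A13={x2,x4} A14={x2,x6} A23={x1,x4,x5} A24={x1,x5,x6} A34={x1,x2,x5}
  A123={x4} A124={x6} A134={x2} A234={x1,x5}
C dims 4,6,4; δ0: rk_F7 3; δ1: rk_F7 3
degree 0: 4−3−0 = 1 → Ȟ^0 ≅ Z/7
degree 1: 6−3−3 = 0 → Ȟ^1 ≅ 0
degree 2: 4−0−3 = 1 → Ȟ^2 ≅ Z/7


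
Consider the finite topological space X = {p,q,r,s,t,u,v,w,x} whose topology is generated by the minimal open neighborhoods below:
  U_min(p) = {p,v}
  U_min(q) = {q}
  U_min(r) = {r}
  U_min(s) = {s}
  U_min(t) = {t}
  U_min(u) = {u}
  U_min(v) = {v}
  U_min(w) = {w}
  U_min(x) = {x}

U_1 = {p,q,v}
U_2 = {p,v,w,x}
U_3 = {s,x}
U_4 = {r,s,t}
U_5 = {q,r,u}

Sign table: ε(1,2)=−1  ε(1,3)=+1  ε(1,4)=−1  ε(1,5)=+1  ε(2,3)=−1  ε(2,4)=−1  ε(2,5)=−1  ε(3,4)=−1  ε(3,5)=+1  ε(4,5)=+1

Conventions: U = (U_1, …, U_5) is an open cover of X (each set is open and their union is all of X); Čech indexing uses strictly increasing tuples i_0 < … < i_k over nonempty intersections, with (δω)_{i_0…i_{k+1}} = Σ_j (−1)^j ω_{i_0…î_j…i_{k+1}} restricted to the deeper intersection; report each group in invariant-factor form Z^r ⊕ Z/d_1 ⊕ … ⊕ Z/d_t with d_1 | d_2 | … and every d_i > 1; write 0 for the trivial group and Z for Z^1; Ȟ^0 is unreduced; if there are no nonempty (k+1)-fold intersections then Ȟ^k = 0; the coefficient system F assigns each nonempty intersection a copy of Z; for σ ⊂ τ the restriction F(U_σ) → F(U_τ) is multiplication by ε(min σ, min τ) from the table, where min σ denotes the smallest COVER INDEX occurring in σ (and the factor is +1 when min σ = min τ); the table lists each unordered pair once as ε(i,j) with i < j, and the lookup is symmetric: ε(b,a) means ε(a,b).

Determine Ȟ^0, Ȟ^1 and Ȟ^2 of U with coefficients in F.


Ȟ^0(U;F) ≅ 0; Ȟ^1(U;F) ≅ Z/2; Ȟ^2(U;F) ≅ 0

cover nerve:
  U12={p,v} U15={q} U23={x} U34={s} U45={r}
C dims 5,5; δ0: rk 5, SNF 1^4·2
Ȟ^0: (5−5)−0=0 ⇒ 0
Ȟ^1: (5−0)−5=0 plus torsion [2] ⇒ Z/2
Ȟ^2: (0−0)−0=0 ⇒ 0


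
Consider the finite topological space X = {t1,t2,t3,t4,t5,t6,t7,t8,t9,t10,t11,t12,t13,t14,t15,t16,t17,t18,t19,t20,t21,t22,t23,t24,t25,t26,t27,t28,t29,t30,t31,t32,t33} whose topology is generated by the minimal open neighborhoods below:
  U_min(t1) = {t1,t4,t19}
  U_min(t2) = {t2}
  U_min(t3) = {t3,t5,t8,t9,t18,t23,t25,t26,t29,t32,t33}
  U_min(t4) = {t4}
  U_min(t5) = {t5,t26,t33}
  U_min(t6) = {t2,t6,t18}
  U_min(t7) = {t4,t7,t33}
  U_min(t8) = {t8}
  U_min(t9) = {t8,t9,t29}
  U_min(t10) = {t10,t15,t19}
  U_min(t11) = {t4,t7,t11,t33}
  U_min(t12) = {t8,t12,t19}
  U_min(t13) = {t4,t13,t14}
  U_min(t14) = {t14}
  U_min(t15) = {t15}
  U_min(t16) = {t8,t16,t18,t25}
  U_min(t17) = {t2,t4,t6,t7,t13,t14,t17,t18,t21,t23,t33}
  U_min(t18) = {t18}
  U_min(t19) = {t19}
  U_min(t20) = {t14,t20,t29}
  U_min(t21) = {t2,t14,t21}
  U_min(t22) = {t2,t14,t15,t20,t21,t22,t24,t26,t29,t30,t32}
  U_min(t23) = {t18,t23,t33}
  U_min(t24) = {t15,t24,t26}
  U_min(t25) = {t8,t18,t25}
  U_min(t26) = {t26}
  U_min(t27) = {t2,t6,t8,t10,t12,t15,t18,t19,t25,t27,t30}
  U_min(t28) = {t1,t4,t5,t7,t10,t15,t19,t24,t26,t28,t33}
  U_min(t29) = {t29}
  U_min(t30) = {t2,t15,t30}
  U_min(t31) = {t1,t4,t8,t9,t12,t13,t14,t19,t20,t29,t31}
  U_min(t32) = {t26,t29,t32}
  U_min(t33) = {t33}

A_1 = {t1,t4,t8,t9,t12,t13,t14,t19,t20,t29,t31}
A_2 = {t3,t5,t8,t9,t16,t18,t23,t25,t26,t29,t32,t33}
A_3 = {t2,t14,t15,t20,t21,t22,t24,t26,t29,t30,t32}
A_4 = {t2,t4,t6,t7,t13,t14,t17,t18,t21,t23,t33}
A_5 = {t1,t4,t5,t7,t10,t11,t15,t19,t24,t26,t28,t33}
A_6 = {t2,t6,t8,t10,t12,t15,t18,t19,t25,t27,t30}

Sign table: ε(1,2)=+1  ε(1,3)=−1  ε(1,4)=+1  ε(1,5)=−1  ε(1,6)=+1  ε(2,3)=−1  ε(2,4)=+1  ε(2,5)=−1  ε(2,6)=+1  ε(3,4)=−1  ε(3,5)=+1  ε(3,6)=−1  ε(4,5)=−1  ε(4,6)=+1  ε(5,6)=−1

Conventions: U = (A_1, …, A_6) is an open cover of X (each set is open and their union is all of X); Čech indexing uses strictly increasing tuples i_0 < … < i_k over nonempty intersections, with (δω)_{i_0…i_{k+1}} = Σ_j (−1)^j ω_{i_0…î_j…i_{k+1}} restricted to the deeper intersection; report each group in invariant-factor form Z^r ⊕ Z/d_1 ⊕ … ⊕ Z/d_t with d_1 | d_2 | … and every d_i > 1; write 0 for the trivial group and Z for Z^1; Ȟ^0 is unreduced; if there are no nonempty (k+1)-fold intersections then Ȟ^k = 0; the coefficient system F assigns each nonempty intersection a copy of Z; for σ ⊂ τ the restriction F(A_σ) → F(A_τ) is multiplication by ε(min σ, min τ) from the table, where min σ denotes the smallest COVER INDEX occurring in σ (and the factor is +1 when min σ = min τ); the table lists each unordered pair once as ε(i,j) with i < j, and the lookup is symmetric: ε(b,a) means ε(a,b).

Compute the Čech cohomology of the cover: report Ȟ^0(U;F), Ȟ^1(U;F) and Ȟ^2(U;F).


nonempty intersections:
  A12={t8,t9,t29} A13={t14,t20,t29} A14={t4,t13,t14} A15={t1,t4,t19} A16={t8,t12,t19} A23={t26,t29,t32} A24={t18,t23,t33} A25={t5,t26,t33} A26={t8,t18,t25} A34={t2,t14,t21} A35={t15,t24,t26} A36={t2,t15,t30} A45={t4,t7,t33} A46={t2,t6,t18} A56={t10,t15,t19}
  A123={t29} A126={t8} A134={t14} A145={t4} A156={t19} A235={t26} A245={t33} A246={t18} A346={t2} A356={t15}
C dims 6,15,10; δ0: rk 5, SNF 1^5; δ1: rk 10, SNF 1^9·2
Ȟ^0: (6−5)−0=1 ⇒ Z
Ȟ^1: (15−10)−5=0 ⇒ 0
Ȟ^2: (10−0)−10=0 plus torsion [2] ⇒ Z/2

Ȟ^0 ≅ Z, Ȟ^1 ≅ 0 and Ȟ^2 ≅ Z/2


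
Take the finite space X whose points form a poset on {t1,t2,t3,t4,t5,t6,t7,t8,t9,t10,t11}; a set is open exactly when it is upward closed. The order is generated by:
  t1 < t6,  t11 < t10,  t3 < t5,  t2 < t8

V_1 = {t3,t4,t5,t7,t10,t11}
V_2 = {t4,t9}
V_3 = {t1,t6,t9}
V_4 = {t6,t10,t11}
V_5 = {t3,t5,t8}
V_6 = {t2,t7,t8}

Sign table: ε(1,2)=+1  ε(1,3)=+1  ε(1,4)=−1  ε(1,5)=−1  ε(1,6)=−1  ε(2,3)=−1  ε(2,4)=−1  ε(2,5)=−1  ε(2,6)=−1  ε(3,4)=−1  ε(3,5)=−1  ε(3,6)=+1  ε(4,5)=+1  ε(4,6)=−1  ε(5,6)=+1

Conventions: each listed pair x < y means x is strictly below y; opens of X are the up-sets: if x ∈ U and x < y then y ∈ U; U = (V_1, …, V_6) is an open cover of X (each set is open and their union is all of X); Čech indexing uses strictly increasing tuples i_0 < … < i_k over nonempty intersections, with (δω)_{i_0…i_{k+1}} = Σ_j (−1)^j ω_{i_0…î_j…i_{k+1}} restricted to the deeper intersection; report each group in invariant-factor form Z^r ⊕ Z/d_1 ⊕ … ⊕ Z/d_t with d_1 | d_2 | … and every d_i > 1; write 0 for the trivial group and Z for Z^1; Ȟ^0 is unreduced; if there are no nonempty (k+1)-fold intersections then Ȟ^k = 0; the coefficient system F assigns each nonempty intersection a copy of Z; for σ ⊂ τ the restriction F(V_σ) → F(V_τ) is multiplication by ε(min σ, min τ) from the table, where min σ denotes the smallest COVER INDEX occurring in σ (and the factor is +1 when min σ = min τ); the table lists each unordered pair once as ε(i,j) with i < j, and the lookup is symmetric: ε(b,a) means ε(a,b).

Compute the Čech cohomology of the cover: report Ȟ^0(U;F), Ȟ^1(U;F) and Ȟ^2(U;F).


Ȟ^0 = 0, Ȟ^1 = Z ⊕ Z/2, Ȟ^2 = 0

cover nerve:
  V12={t4} V14={t10,t11} V15={t3,t5} V16={t7} V23={t9} V34={t6} V56={t8}
C dims 6,7; δ0: rk 6, SNF 1^5·2
Ȟ^0: (6−6)−0=0 ⇒ 0
Ȟ^1: (7−0)−6=1 plus torsion [2] ⇒ Z ⊕ Z/2
Ȟ^2: (0−0)−0=0 ⇒ 0


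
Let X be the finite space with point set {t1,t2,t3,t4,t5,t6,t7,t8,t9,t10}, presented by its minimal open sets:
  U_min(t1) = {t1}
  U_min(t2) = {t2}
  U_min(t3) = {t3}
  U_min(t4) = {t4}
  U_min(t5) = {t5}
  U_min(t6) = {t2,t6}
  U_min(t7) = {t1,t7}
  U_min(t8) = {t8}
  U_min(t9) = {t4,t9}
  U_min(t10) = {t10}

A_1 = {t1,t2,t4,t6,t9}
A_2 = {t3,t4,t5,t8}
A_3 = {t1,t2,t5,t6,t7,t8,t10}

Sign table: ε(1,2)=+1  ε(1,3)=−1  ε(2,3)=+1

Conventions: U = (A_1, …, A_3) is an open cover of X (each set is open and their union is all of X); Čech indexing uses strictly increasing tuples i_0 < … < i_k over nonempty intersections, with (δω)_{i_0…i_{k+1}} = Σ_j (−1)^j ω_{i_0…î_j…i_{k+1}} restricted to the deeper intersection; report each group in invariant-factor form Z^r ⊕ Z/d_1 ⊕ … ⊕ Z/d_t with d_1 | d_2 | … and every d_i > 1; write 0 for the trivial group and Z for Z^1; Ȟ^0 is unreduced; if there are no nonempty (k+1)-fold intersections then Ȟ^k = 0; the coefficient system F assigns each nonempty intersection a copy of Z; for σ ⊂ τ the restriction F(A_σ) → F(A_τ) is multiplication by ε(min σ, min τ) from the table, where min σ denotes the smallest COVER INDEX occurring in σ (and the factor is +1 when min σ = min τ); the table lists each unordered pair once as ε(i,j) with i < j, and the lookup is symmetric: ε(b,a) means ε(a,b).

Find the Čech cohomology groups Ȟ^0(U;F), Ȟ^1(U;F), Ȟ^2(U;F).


nonempty intersections:
  A12={t4} A13={t1,t2,t6} A23={t5,t8}
C dims 3,3; δ0: rk 3, SNF 1^2·2
Ȟ^0: (3−3)−0=0 ⇒ 0
Ȟ^1: (3−0)−3=0 plus torsion [2] ⇒ Z/2
Ȟ^2: (0−0)−0=0 ⇒ 0

Ȟ^0 = 0, Ȟ^1 = Z/2 and Ȟ^2 = 0


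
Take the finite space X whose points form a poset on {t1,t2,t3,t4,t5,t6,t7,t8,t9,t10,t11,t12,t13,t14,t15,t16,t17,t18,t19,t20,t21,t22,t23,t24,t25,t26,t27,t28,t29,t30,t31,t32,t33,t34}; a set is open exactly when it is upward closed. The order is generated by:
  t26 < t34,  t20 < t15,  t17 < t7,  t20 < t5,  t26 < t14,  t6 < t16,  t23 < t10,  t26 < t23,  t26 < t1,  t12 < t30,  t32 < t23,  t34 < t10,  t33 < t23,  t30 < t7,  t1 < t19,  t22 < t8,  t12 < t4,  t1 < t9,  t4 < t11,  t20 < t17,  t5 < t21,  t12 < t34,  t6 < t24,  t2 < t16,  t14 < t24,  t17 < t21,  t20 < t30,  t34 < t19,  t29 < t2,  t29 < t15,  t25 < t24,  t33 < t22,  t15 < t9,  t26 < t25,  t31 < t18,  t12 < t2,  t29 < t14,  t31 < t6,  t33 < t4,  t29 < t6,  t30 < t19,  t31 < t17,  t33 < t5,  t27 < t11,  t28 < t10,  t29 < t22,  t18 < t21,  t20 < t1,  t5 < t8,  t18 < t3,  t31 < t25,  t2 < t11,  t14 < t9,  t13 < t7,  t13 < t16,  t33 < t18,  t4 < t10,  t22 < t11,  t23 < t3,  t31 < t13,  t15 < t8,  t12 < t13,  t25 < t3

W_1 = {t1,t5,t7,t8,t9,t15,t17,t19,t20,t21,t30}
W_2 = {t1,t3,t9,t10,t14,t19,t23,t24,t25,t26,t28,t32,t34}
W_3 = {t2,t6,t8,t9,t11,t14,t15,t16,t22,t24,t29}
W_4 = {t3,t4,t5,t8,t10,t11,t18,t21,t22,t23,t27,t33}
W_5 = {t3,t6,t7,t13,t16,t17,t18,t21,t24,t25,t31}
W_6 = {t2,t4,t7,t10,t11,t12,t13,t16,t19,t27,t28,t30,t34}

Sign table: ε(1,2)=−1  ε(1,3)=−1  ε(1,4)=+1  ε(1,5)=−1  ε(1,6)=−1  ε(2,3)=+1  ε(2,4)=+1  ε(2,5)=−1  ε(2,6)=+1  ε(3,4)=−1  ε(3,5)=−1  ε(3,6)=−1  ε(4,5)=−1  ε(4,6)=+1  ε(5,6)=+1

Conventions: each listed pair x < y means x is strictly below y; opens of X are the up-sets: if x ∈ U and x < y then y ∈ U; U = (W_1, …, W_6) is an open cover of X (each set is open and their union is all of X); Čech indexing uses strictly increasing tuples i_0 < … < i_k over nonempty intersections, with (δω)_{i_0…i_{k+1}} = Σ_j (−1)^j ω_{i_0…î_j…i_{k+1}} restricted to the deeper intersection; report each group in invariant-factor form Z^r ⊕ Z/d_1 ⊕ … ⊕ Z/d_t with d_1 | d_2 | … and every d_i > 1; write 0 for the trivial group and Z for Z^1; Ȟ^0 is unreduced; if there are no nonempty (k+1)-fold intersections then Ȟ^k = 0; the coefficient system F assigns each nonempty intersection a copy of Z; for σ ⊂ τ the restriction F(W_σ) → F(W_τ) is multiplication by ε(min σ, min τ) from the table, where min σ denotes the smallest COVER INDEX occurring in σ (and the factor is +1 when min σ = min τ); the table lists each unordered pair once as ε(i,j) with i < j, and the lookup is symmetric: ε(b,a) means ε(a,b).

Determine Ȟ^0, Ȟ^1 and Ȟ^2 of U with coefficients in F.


Ȟ^0 ≅ 0; Ȟ^1 ≅ Z/2; Ȟ^2 ≅ Z

cover nerve:
  W12={t1,t9,t19} W13={t8,t9,t15} W14={t5,t8,t21} W15={t7,t17,t21} W16={t7,t19,t30} W23={t9,t14,t24} W24={t3,t10,t23} W25={t3,t24,t25} W26={t10,t19,t28,t34} W34={t8,t11,t22} W35={t6,t16,t24} W36={t2,t11,t16} W45={t3,t18,t21} W46={t4,t10,t11,t27} W56={t7,t13,t16}
  W123={t9} W126={t19} W134={t8} W145={t21} W156={t7} W235={t24} W245={t3} W246={t10} W346={t11} W356={t16}
C dims 6,15,10; δ0: rk 6, SNF 1^5·2; δ1: rk 9, SNF 1^9
Ȟ^0: (6−6)−0=0 ⇒ 0
Ȟ^1: (15−9)−6=0 plus torsion [2] ⇒ Z/2
Ȟ^2: (10−0)−9=1 ⇒ Z


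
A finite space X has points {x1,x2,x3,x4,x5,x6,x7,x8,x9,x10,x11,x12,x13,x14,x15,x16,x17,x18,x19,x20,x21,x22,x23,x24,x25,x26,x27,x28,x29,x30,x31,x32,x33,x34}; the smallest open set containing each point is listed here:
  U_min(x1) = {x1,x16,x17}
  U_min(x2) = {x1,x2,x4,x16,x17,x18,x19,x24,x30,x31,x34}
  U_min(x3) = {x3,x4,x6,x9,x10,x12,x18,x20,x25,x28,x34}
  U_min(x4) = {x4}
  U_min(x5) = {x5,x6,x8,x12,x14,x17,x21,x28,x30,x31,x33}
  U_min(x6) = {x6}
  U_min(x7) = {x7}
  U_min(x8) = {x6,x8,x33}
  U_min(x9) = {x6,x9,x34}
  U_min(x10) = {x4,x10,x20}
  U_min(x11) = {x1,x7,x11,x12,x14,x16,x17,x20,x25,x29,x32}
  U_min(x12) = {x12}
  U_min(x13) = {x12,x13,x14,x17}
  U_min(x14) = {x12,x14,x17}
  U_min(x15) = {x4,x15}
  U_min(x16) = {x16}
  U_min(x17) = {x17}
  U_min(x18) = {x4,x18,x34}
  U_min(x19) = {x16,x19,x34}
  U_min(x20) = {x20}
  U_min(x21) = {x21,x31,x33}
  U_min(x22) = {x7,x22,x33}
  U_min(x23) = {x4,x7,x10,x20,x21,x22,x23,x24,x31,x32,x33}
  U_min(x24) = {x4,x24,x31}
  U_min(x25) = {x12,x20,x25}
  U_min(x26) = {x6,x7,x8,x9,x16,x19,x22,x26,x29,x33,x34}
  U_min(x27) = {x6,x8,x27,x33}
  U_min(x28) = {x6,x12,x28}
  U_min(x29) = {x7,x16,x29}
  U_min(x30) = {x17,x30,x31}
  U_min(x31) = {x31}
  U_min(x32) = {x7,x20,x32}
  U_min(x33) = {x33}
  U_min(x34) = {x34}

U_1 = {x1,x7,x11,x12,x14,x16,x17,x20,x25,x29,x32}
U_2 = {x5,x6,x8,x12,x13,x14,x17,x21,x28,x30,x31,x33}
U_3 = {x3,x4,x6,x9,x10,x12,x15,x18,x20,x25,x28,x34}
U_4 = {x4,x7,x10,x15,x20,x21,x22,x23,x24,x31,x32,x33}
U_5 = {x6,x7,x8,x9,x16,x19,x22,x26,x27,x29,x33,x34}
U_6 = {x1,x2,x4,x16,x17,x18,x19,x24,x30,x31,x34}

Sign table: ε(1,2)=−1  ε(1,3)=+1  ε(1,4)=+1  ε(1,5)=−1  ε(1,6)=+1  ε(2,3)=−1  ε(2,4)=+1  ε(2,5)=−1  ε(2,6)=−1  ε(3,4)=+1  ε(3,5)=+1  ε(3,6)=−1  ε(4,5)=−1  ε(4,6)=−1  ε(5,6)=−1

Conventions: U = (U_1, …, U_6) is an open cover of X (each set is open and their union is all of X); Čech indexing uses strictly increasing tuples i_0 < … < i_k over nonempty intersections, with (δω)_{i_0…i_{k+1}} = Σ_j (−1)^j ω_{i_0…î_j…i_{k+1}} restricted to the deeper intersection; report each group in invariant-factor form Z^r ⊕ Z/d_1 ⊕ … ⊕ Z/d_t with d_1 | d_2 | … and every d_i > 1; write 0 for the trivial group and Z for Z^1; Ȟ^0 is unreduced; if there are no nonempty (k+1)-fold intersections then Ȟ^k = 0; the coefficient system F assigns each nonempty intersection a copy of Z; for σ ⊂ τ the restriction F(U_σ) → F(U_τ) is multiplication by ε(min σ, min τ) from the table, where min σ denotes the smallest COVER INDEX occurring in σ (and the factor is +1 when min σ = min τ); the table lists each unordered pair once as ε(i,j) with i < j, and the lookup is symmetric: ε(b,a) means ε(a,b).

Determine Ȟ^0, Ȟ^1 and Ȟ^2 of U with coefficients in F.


Ȟ^0 = 0, Ȟ^1 = Z/2, Ȟ^2 = Z

cover nerve:
  U12={x12,x14,x17} U13={x12,x20,x25} U14={x7,x20,x32} U15={x7,x16,x29} U16={x1,x16,x17} U23={x6,x12,x28} U24={x21,x31,x33} U25={x6,x8,x33} U26={x17,x30,x31} U34={x4,x10,x15,x20} U35={x6,x9,x34} U36={x4,x18,x34} U45={x7,x22,x33} U46={x4,x24,x31} U56={x16,x19,x34}
  U123={x12} U126={x17} U134={x20} U145={x7} U156={x16} U235={x6} U245={x33} U246={x31} U346={x4} U356={x34}
C dims 6,15,10; δ0: rk 6, SNF 1^5·2; δ1: rk 9, SNF 1^9
Ȟ^0: (6−6)−0=0 ⇒ 0
Ȟ^1: (15−9)−6=0 plus torsion [2] ⇒ Z/2
Ȟ^2: (10−0)−9=1 ⇒ Z
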